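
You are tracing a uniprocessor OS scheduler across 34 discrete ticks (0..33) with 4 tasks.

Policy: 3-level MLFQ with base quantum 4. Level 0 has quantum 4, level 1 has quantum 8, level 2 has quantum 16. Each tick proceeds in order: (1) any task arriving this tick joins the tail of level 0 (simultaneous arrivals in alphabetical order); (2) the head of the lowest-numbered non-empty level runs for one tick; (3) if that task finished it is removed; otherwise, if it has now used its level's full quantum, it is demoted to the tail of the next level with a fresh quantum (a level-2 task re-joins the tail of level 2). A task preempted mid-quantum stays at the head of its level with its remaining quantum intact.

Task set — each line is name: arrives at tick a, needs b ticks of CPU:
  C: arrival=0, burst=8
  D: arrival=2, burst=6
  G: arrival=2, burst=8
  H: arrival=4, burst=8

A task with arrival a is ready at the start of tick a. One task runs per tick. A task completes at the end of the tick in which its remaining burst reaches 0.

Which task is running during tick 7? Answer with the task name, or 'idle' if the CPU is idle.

t=0: L0/L1/L2 = C/-/- → run C
t=1: L0/L1/L2 = C/-/- → run C
t=2: L0/L1/L2 = CDG/-/- → run C
t=3: L0/L1/L2 = CDG/-/- → run C
t=4: L0/L1/L2 = DGH/C/- → run D
t=5: L0/L1/L2 = DGH/C/- → run D
t=6: L0/L1/L2 = DGH/C/- → run D
t=7: L0/L1/L2 = DGH/C/- → run D
t=8: L0/L1/L2 = GH/CD/- → run G
t=9: L0/L1/L2 = GH/CD/- → run G
t=10: L0/L1/L2 = GH/CD/- → run G
t=11: L0/L1/L2 = GH/CD/- → run G
t=12: L0/L1/L2 = H/CDG/- → run H
t=13: L0/L1/L2 = H/CDG/- → run H
t=14: L0/L1/L2 = H/CDG/- → run H
t=15: L0/L1/L2 = H/CDG/- → run H
t=16: L0/L1/L2 = -/CDGH/- → run C
t=17: L0/L1/L2 = -/CDGH/- → run C
t=18: L0/L1/L2 = -/CDGH/- → run C
t=19: L0/L1/L2 = -/CDGH/- → run C
t=20: L0/L1/L2 = -/DGH/- → run D
t=21: L0/L1/L2 = -/DGH/- → run D
t=22: L0/L1/L2 = -/GH/- → run G
t=23: L0/L1/L2 = -/GH/- → run G
t=24: L0/L1/L2 = -/GH/- → run G
t=25: L0/L1/L2 = -/GH/- → run G
t=26: L0/L1/L2 = -/H/- → run H
t=27: L0/L1/L2 = -/H/- → run H
t=28: L0/L1/L2 = -/H/- → run H
t=29: L0/L1/L2 = -/H/- → run H
t=30: (idle)
t=31: (idle)
t=32: (idle)
t=33: (idle)

running at tick 7 = D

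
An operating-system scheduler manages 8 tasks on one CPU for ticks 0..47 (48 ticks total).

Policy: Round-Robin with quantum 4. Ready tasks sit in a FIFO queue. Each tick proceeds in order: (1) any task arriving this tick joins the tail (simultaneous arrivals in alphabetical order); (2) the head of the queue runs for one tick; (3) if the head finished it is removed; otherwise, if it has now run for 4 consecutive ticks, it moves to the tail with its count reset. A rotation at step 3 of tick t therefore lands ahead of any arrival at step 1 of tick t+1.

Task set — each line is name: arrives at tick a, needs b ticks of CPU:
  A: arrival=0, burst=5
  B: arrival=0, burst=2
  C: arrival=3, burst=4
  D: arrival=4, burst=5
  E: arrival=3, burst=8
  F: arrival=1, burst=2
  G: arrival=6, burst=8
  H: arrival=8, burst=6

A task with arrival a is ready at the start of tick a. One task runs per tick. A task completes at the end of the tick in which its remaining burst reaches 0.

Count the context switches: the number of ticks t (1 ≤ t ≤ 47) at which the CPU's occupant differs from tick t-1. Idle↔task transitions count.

context switches = 13

t=0: queue=[A,B] q_used=0 → run A
t=1: queue=[A,B,F] q_used=1 → run A
t=2: queue=[A,B,F] q_used=2 → run A
t=3: queue=[A,B,F,C,E] q_used=3 → run A
t=4: queue=[B,F,C,E,A,D] q_used=0 → run B
t=5: queue=[B,F,C,E,A,D] q_used=1 → run B
t=6: queue=[F,C,E,A,D,G] q_used=0 → run F
t=7: queue=[F,C,E,A,D,G] q_used=1 → run F
t=8: queue=[C,E,A,D,G,H] q_used=0 → run C
t=9: queue=[C,E,A,D,G,H] q_used=1 → run C
t=10: queue=[C,E,A,D,G,H] q_used=2 → run C
t=11: queue=[C,E,A,D,G,H] q_used=3 → run C
t=12: queue=[E,A,D,G,H] q_used=0 → run E
t=13: queue=[E,A,D,G,H] q_used=1 → run E
t=14: queue=[E,A,D,G,H] q_used=2 → run E
t=15: queue=[E,A,D,G,H] q_used=3 → run E
t=16: queue=[A,D,G,H,E] q_used=0 → run A
t=17: queue=[D,G,H,E] q_used=0 → run D
t=18: queue=[D,G,H,E] q_used=1 → run D
t=19: queue=[D,G,H,E] q_used=2 → run D
t=20: queue=[D,G,H,E] q_used=3 → run D
t=21: queue=[G,H,E,D] q_used=0 → run G
t=22: queue=[G,H,E,D] q_used=1 → run G
t=23: queue=[G,H,E,D] q_used=2 → run G
t=24: queue=[G,H,E,D] q_used=3 → run G
t=25: queue=[H,E,D,G] q_used=0 → run H
t=26: queue=[H,E,D,G] q_used=1 → run H
t=27: queue=[H,E,D,G] q_used=2 → run H
t=28: queue=[H,E,D,G] q_used=3 → run H
t=29: queue=[E,D,G,H] q_used=0 → run E
t=30: queue=[E,D,G,H] q_used=1 → run E
t=31: queue=[E,D,G,H] q_used=2 → run E
t=32: queue=[E,D,G,H] q_used=3 → run E
t=33: queue=[D,G,H] q_used=0 → run D
t=34: queue=[G,H] q_used=0 → run G
t=35: queue=[G,H] q_used=1 → run G
t=36: queue=[G,H] q_used=2 → run G
t=37: queue=[G,H] q_used=3 → run G
t=38: queue=[H] q_used=0 → run H
t=39: queue=[H] q_used=1 → run H
t=40: (idle)
t=41: (idle)
t=42: (idle)
t=43: (idle)
t=44: (idle)
t=45: (idle)
t=46: (idle)
t=47: (idle)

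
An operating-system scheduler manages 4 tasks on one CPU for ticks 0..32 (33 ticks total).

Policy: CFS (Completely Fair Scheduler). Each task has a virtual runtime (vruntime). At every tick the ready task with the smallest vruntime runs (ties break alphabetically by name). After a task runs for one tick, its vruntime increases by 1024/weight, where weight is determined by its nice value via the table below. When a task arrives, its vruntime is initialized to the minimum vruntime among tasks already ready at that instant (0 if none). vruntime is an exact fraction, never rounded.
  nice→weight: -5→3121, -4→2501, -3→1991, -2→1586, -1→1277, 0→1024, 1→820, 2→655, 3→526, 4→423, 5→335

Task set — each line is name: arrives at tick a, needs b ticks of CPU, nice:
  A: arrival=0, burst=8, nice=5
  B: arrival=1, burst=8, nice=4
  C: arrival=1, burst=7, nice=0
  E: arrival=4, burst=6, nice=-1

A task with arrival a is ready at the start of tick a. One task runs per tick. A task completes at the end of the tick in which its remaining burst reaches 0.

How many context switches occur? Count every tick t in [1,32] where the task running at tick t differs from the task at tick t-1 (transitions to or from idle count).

t=0: vr[A=0] → run A
t=1: vr[A=1024/335 B=1024/335 C=1024/335] → run A
t=2: vr[A=2048/335 B=1024/335 C=1024/335] → run B
t=3: vr[A=2048/335 B=776192/141705 C=1024/335] → run C
t=4: vr[A=2048/335 B=776192/141705 C=1359/335 E=1359/335] → run C
t=5: vr[A=2048/335 B=776192/141705 C=1694/335 E=1359/335] → run E
t=6: vr[A=2048/335 B=776192/141705 C=1694/335 E=2078483/427795] → run E
t=7: vr[A=2048/335 B=776192/141705 C=1694/335 E=2421523/427795] → run C
t=8: vr[A=2048/335 B=776192/141705 C=2029/335 E=2421523/427795] → run B
t=9: vr[A=2048/335 B=1119232/141705 C=2029/335 E=2421523/427795] → run E
t=10: vr[A=2048/335 B=1119232/141705 C=2029/335 E=2764563/427795] → run C
t=11: vr[A=2048/335 B=1119232/141705 C=2364/335 E=2764563/427795] → run A
t=12: vr[A=3072/335 B=1119232/141705 C=2364/335 E=2764563/427795] → run E
t=13: vr[A=3072/335 B=1119232/141705 C=2364/335 E=3107603/427795] → run C
t=14: vr[A=3072/335 B=1119232/141705 C=2699/335 E=3107603/427795] → run E
t=15: vr[A=3072/335 B=1119232/141705 C=2699/335 E=3450643/427795] → run B
t=16: vr[A=3072/335 B=487424/47235 C=2699/335 E=3450643/427795] → run C
t=17: vr[A=3072/335 B=487424/47235 C=3034/335 E=3450643/427795] → run E
t=18: vr[A=3072/335 B=487424/47235 C=3034/335] → run C
t=19: vr[A=3072/335 B=487424/47235] → run A
t=20: vr[A=4096/335 B=487424/47235] → run B
t=21: vr[A=4096/335 B=1805312/141705] → run A
t=22: vr[A=1024/67 B=1805312/141705] → run B
t=23: vr[A=1024/67 B=2148352/141705] → run B
t=24: vr[A=1024/67 B=830464/47235] → run A
t=25: vr[A=6144/335 B=830464/47235] → run B
t=26: vr[A=6144/335 B=2834432/141705] → run A
t=27: vr[A=7168/335 B=2834432/141705] → run B
t=28: vr[A=7168/335] → run A
t=29: (idle)
t=30: (idle)
t=31: (idle)
t=32: (idle)

context switches = 25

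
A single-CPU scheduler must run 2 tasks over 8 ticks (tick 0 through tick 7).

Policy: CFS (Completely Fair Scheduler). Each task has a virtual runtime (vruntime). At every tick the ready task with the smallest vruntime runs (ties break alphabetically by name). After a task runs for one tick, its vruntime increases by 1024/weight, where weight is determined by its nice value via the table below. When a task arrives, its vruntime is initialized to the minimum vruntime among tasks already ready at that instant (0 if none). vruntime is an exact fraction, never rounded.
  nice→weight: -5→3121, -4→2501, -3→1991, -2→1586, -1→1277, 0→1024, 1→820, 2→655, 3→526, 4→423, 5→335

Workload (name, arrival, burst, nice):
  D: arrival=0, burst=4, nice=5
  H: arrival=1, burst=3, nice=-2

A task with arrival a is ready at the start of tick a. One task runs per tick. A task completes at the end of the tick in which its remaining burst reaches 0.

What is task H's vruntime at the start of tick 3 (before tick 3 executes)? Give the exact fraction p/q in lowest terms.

t=0: vr[D=0] → run D
t=1: vr[D=1024/335 H=1024/335] → run D
t=2: vr[D=2048/335 H=1024/335] → run H
t=3: vr[D=2048/335 H=983552/265655] → run H
t=4: vr[D=2048/335 H=1155072/265655] → run H
t=5: vr[D=2048/335] → run D
t=6: vr[D=3072/335] → run D
t=7: (idle)

vruntime(H, start of tick 3) = 983552/265655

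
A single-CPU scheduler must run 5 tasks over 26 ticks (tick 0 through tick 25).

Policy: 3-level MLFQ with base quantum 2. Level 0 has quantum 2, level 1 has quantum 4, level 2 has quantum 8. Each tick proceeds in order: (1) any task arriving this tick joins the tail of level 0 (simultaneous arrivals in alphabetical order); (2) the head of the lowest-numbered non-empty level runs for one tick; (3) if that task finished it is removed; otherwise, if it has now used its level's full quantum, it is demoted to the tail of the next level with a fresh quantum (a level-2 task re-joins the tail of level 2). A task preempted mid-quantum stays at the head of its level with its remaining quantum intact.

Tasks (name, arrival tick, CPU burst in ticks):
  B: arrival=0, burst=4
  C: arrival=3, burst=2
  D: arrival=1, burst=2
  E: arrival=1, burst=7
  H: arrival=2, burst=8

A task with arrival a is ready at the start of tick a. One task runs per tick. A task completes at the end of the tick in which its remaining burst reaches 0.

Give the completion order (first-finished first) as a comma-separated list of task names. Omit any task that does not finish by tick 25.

t=0: L0/L1/L2 = B/-/- → run B
t=1: L0/L1/L2 = BDE/-/- → run B
t=2: L0/L1/L2 = DEH/B/- → run D
t=3: L0/L1/L2 = DEHC/B/- → run D
t=4: L0/L1/L2 = EHC/B/- → run E
t=5: L0/L1/L2 = EHC/B/- → run E
t=6: L0/L1/L2 = HC/BE/- → run H
t=7: L0/L1/L2 = HC/BE/- → run H
t=8: L0/L1/L2 = C/BEH/- → run C
t=9: L0/L1/L2 = C/BEH/- → run C
t=10: L0/L1/L2 = -/BEH/- → run B
t=11: L0/L1/L2 = -/BEH/- → run B
t=12: L0/L1/L2 = -/EH/- → run E
t=13: L0/L1/L2 = -/EH/- → run E
t=14: L0/L1/L2 = -/EH/- → run E
t=15: L0/L1/L2 = -/EH/- → run E
t=16: L0/L1/L2 = -/H/E → run H
t=17: L0/L1/L2 = -/H/E → run H
t=18: L0/L1/L2 = -/H/E → run H
t=19: L0/L1/L2 = -/H/E → run H
t=20: L0/L1/L2 = -/-/EH → run E
t=21: L0/L1/L2 = -/-/H → run H
t=22: L0/L1/L2 = -/-/H → run H
t=23: (idle)
t=24: (idle)
t=25: (idle)

completion order = D, C, B, E, H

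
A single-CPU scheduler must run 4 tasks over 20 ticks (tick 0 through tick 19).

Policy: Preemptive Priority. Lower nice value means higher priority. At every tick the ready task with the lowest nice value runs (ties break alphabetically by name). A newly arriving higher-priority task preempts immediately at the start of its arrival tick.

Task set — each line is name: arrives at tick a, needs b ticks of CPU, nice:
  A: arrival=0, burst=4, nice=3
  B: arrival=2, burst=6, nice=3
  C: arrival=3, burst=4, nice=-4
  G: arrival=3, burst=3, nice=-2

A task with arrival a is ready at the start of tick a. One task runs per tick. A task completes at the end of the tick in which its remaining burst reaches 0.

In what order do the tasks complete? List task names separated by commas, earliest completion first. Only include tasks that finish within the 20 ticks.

t=0: ready={A} → run A
t=1: ready={A} → run A
t=2: ready={A,B} → run A
t=3: ready={A,B,C,G} → run C
t=4: ready={A,B,C,G} → run C
t=5: ready={A,B,C,G} → run C
t=6: ready={A,B,C,G} → run C
t=7: ready={A,B,G} → run G
t=8: ready={A,B,G} → run G
t=9: ready={A,B,G} → run G
t=10: ready={A,B} → run A
t=11: ready={B} → run B
t=12: ready={B} → run B
t=13: ready={B} → run B
t=14: ready={B} → run B
t=15: ready={B} → run B
t=16: ready={B} → run B
t=17: (idle)
t=18: (idle)
t=19: (idle)

completion order = C, G, A, B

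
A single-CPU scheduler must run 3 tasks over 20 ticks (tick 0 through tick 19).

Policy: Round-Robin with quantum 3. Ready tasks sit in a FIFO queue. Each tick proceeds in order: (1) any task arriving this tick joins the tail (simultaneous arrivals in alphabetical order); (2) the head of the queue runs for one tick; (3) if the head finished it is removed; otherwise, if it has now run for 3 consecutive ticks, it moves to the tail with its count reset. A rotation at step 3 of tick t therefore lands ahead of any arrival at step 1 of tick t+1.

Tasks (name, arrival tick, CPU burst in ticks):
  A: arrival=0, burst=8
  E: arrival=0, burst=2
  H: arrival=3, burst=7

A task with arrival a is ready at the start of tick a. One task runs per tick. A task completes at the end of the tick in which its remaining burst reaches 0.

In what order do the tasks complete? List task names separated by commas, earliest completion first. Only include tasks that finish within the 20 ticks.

completion order = E, A, H

t=0: queue=[A,E] q_used=0 → run A
t=1: queue=[A,E] q_used=1 → run A
t=2: queue=[A,E] q_used=2 → run A
t=3: queue=[E,A,H] q_used=0 → run E
t=4: queue=[E,A,H] q_used=1 → run E
t=5: queue=[A,H] q_used=0 → run A
t=6: queue=[A,H] q_used=1 → run A
t=7: queue=[A,H] q_used=2 → run A
t=8: queue=[H,A] q_used=0 → run H
t=9: queue=[H,A] q_used=1 → run H
t=10: queue=[H,A] q_used=2 → run H
t=11: queue=[A,H] q_used=0 → run A
t=12: queue=[A,H] q_used=1 → run A
t=13: queue=[H] q_used=0 → run H
t=14: queue=[H] q_used=1 → run H
t=15: queue=[H] q_used=2 → run H
t=16: queue=[H] q_used=0 → run H
t=17: (idle)
t=18: (idle)
t=19: (idle)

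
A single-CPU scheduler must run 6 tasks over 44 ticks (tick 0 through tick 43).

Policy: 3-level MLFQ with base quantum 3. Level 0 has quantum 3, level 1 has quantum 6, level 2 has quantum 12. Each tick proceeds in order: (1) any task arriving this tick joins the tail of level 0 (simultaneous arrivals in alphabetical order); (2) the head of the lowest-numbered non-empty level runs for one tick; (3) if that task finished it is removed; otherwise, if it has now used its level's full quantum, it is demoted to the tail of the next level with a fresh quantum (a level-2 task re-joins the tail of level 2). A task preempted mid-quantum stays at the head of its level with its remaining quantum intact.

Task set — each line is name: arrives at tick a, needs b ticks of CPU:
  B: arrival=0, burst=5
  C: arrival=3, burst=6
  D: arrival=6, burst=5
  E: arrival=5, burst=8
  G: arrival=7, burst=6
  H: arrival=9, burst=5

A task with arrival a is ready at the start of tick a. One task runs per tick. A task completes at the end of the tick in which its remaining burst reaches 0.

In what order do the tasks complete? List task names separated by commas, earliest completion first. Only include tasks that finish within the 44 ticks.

t=0: L0/L1/L2 = B/-/- → run B
t=1: L0/L1/L2 = B/-/- → run B
t=2: L0/L1/L2 = B/-/- → run B
t=3: L0/L1/L2 = C/B/- → run C
t=4: L0/L1/L2 = C/B/- → run C
t=5: L0/L1/L2 = CE/B/- → run C
t=6: L0/L1/L2 = ED/BC/- → run E
t=7: L0/L1/L2 = EDG/BC/- → run E
t=8: L0/L1/L2 = EDG/BC/- → run E
t=9: L0/L1/L2 = DGH/BCE/- → run D
t=10: L0/L1/L2 = DGH/BCE/- → run D
t=11: L0/L1/L2 = DGH/BCE/- → run D
t=12: L0/L1/L2 = GH/BCED/- → run G
t=13: L0/L1/L2 = GH/BCED/- → run G
t=14: L0/L1/L2 = GH/BCED/- → run G
t=15: L0/L1/L2 = H/BCEDG/- → run H
t=16: L0/L1/L2 = H/BCEDG/- → run H
t=17: L0/L1/L2 = H/BCEDG/- → run H
t=18: L0/L1/L2 = -/BCEDGH/- → run B
t=19: L0/L1/L2 = -/BCEDGH/- → run B
t=20: L0/L1/L2 = -/CEDGH/- → run C
t=21: L0/L1/L2 = -/CEDGH/- → run C
t=22: L0/L1/L2 = -/CEDGH/- → run C
t=23: L0/L1/L2 = -/EDGH/- → run E
t=24: L0/L1/L2 = -/EDGH/- → run E
t=25: L0/L1/L2 = -/EDGH/- → run E
t=26: L0/L1/L2 = -/EDGH/- → run E
t=27: L0/L1/L2 = -/EDGH/- → run E
t=28: L0/L1/L2 = -/DGH/- → run D
t=29: L0/L1/L2 = -/DGH/- → run D
t=30: L0/L1/L2 = -/GH/- → run G
t=31: L0/L1/L2 = -/GH/- → run G
t=32: L0/L1/L2 = -/GH/- → run G
t=33: L0/L1/L2 = -/H/- → run H
t=34: L0/L1/L2 = -/H/- → run H
t=35: (idle)
t=36: (idle)
t=37: (idle)
t=38: (idle)
t=39: (idle)
t=40: (idle)
t=41: (idle)
t=42: (idle)
t=43: (idle)

completion order = B, C, E, D, G, H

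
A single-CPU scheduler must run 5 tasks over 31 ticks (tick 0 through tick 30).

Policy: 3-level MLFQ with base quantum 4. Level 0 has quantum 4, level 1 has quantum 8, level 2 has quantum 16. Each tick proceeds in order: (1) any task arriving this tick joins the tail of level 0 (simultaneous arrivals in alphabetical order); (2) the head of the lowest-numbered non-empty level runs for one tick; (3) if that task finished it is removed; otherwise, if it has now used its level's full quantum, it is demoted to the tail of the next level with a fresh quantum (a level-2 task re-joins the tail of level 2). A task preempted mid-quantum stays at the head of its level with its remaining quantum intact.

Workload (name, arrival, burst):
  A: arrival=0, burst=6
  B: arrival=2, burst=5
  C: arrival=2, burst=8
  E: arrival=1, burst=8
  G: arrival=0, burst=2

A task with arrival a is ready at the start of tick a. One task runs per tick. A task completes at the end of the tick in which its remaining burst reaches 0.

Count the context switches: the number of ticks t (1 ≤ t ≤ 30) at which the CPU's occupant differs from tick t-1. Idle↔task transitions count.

context switches = 9

t=0: L0/L1/L2 = AG/-/- → run A
t=1: L0/L1/L2 = AGE/-/- → run A
t=2: L0/L1/L2 = AGEBC/-/- → run A
t=3: L0/L1/L2 = AGEBC/-/- → run A
t=4: L0/L1/L2 = GEBC/A/- → run G
t=5: L0/L1/L2 = GEBC/A/- → run G
t=6: L0/L1/L2 = EBC/A/- → run E
t=7: L0/L1/L2 = EBC/A/- → run E
t=8: L0/L1/L2 = EBC/A/- → run E
t=9: L0/L1/L2 = EBC/A/- → run E
t=10: L0/L1/L2 = BC/AE/- → run B
t=11: L0/L1/L2 = BC/AE/- → run B
t=12: L0/L1/L2 = BC/AE/- → run B
t=13: L0/L1/L2 = BC/AE/- → run B
t=14: L0/L1/L2 = C/AEB/- → run C
t=15: L0/L1/L2 = C/AEB/- → run C
t=16: L0/L1/L2 = C/AEB/- → run C
t=17: L0/L1/L2 = C/AEB/- → run C
t=18: L0/L1/L2 = -/AEBC/- → run A
t=19: L0/L1/L2 = -/AEBC/- → run A
t=20: L0/L1/L2 = -/EBC/- → run E
t=21: L0/L1/L2 = -/EBC/- → run E
t=22: L0/L1/L2 = -/EBC/- → run E
t=23: L0/L1/L2 = -/EBC/- → run E
t=24: L0/L1/L2 = -/BC/- → run B
t=25: L0/L1/L2 = -/C/- → run C
t=26: L0/L1/L2 = -/C/- → run C
t=27: L0/L1/L2 = -/C/- → run C
t=28: L0/L1/L2 = -/C/- → run C
t=29: (idle)
t=30: (idle)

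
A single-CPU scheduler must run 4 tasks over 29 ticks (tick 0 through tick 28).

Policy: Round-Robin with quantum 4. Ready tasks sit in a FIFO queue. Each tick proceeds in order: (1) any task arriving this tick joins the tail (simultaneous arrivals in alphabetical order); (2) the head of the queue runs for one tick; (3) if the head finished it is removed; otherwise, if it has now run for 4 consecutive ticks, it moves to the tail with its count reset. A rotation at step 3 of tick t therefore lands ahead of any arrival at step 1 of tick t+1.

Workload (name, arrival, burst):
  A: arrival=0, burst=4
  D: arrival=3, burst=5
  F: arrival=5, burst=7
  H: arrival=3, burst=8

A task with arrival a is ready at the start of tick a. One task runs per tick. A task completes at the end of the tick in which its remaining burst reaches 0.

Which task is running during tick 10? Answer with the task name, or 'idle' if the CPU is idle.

running at tick 10 = H

t=0: queue=[A] q_used=0 → run A
t=1: queue=[A] q_used=1 → run A
t=2: queue=[A] q_used=2 → run A
t=3: queue=[A,D,H] q_used=3 → run A
t=4: queue=[D,H] q_used=0 → run D
t=5: queue=[D,H,F] q_used=1 → run D
t=6: queue=[D,H,F] q_used=2 → run D
t=7: queue=[D,H,F] q_used=3 → run D
t=8: queue=[H,F,D] q_used=0 → run H
t=9: queue=[H,F,D] q_used=1 → run H
t=10: queue=[H,F,D] q_used=2 → run H
t=11: queue=[H,F,D] q_used=3 → run H
t=12: queue=[F,D,H] q_used=0 → run F
t=13: queue=[F,D,H] q_used=1 → run F
t=14: queue=[F,D,H] q_used=2 → run F
t=15: queue=[F,D,H] q_used=3 → run F
t=16: queue=[D,H,F] q_used=0 → run D
t=17: queue=[H,F] q_used=0 → run H
t=18: queue=[H,F] q_used=1 → run H
t=19: queue=[H,F] q_used=2 → run H
t=20: queue=[H,F] q_used=3 → run H
t=21: queue=[F] q_used=0 → run F
t=22: queue=[F] q_used=1 → run F
t=23: queue=[F] q_used=2 → run F
t=24: (idle)
t=25: (idle)
t=26: (idle)
t=27: (idle)
t=28: (idle)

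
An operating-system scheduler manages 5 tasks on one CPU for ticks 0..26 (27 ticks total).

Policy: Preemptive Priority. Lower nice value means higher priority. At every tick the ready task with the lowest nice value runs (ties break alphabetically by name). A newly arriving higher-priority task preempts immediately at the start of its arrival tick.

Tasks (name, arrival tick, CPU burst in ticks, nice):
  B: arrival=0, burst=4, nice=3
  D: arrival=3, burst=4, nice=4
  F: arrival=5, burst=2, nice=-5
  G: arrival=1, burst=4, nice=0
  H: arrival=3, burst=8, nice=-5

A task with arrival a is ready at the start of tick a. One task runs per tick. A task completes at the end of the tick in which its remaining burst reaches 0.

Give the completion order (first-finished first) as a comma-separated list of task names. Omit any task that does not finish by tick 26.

completion order = F, H, G, B, D

t=0: ready={B} → run B
t=1: ready={B,G} → run G
t=2: ready={B,G} → run G
t=3: ready={B,D,G,H} → run H
t=4: ready={B,D,G,H} → run H
t=5: ready={B,D,F,G,H} → run F
t=6: ready={B,D,F,G,H} → run F
t=7: ready={B,D,G,H} → run H
t=8: ready={B,D,G,H} → run H
t=9: ready={B,D,G,H} → run H
t=10: ready={B,D,G,H} → run H
t=11: ready={B,D,G,H} → run H
t=12: ready={B,D,G,H} → run H
t=13: ready={B,D,G} → run G
t=14: ready={B,D,G} → run G
t=15: ready={B,D} → run B
t=16: ready={B,D} → run B
t=17: ready={B,D} → run B
t=18: ready={D} → run D
t=19: ready={D} → run D
t=20: ready={D} → run D
t=21: ready={D} → run D
t=22: (idle)
t=23: (idle)
t=24: (idle)
t=25: (idle)
t=26: (idle)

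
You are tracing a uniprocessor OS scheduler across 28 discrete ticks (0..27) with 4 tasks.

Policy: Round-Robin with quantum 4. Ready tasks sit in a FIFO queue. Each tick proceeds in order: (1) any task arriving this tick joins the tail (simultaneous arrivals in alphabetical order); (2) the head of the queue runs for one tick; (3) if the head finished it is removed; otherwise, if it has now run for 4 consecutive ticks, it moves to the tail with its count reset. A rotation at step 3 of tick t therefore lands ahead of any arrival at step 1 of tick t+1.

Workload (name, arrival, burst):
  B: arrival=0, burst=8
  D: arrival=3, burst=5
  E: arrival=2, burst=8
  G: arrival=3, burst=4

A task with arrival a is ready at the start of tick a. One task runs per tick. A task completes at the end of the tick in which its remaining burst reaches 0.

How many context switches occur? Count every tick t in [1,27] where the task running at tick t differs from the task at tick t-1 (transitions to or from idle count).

context switches = 7

t=0: queue=[B] q_used=0 → run B
t=1: queue=[B] q_used=1 → run B
t=2: queue=[B,E] q_used=2 → run B
t=3: queue=[B,E,D,G] q_used=3 → run B
t=4: queue=[E,D,G,B] q_used=0 → run E
t=5: queue=[E,D,G,B] q_used=1 → run E
t=6: queue=[E,D,G,B] q_used=2 → run E
t=7: queue=[E,D,G,B] q_used=3 → run E
t=8: queue=[D,G,B,E] q_used=0 → run D
t=9: queue=[D,G,B,E] q_used=1 → run D
t=10: queue=[D,G,B,E] q_used=2 → run D
t=11: queue=[D,G,B,E] q_used=3 → run D
t=12: queue=[G,B,E,D] q_used=0 → run G
t=13: queue=[G,B,E,D] q_used=1 → run G
t=14: queue=[G,B,E,D] q_used=2 → run G
t=15: queue=[G,B,E,D] q_used=3 → run G
t=16: queue=[B,E,D] q_used=0 → run B
t=17: queue=[B,E,D] q_used=1 → run B
t=18: queue=[B,E,D] q_used=2 → run B
t=19: queue=[B,E,D] q_used=3 → run B
t=20: queue=[E,D] q_used=0 → run E
t=21: queue=[E,D] q_used=1 → run E
t=22: queue=[E,D] q_used=2 → run E
t=23: queue=[E,D] q_used=3 → run E
t=24: queue=[D] q_used=0 → run D
t=25: (idle)
t=26: (idle)
t=27: (idle)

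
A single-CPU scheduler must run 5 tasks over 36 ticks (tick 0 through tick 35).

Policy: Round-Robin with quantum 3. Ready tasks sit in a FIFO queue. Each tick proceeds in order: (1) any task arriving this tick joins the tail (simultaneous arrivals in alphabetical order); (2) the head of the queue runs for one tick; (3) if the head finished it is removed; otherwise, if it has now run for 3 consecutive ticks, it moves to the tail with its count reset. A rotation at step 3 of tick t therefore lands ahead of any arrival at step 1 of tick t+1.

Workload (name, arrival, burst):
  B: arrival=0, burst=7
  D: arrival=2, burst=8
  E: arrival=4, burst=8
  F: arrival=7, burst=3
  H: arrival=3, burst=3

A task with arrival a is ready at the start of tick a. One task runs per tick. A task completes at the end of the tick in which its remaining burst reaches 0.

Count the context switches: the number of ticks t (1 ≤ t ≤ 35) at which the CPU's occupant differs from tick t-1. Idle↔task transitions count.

context switches = 11

t=0: queue=[B] q_used=0 → run B
t=1: queue=[B] q_used=1 → run B
t=2: queue=[B,D] q_used=2 → run B
t=3: queue=[D,B,H] q_used=0 → run D
t=4: queue=[D,B,H,E] q_used=1 → run D
t=5: queue=[D,B,H,E] q_used=2 → run D
t=6: queue=[B,H,E,D] q_used=0 → run B
t=7: queue=[B,H,E,D,F] q_used=1 → run B
t=8: queue=[B,H,E,D,F] q_used=2 → run B
t=9: queue=[H,E,D,F,B] q_used=0 → run H
t=10: queue=[H,E,D,F,B] q_used=1 → run H
t=11: queue=[H,E,D,F,B] q_used=2 → run H
t=12: queue=[E,D,F,B] q_used=0 → run E
t=13: queue=[E,D,F,B] q_used=1 → run E
t=14: queue=[E,D,F,B] q_used=2 → run E
t=15: queue=[D,F,B,E] q_used=0 → run D
t=16: queue=[D,F,B,E] q_used=1 → run D
t=17: queue=[D,F,B,E] q_used=2 → run D
t=18: queue=[F,B,E,D] q_used=0 → run F
t=19: queue=[F,B,E,D] q_used=1 → run F
t=20: queue=[F,B,E,D] q_used=2 → run F
t=21: queue=[B,E,D] q_used=0 → run B
t=22: queue=[E,D] q_used=0 → run E
t=23: queue=[E,D] q_used=1 → run E
t=24: queue=[E,D] q_used=2 → run E
t=25: queue=[D,E] q_used=0 → run D
t=26: queue=[D,E] q_used=1 → run D
t=27: queue=[E] q_used=0 → run E
t=28: queue=[E] q_used=1 → run E
t=29: (idle)
t=30: (idle)
t=31: (idle)
t=32: (idle)
t=33: (idle)
t=34: (idle)
t=35: (idle)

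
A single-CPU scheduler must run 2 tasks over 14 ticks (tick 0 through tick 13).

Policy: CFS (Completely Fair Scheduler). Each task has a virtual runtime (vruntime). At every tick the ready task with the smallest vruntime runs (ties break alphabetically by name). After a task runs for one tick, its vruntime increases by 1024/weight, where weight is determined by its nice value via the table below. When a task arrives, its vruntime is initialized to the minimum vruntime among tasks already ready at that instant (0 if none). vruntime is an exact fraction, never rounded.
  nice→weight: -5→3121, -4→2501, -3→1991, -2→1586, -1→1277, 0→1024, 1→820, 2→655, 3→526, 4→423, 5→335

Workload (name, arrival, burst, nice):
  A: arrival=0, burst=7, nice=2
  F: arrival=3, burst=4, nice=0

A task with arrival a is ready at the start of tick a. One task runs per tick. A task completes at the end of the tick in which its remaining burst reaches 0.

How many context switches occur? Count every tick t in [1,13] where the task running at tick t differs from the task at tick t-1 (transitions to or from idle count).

context switches = 5

t=0: vr[A=0] → run A
t=1: vr[A=1024/655] → run A
t=2: vr[A=2048/655] → run A
t=3: vr[A=3072/655 F=3072/655] → run A
t=4: vr[A=4096/655 F=3072/655] → run F
t=5: vr[A=4096/655 F=3727/655] → run F
t=6: vr[A=4096/655 F=4382/655] → run A
t=7: vr[A=1024/131 F=4382/655] → run F
t=8: vr[A=1024/131 F=5037/655] → run F
t=9: vr[A=1024/131] → run A
t=10: vr[A=6144/655] → run A
t=11: (idle)
t=12: (idle)
t=13: (idle)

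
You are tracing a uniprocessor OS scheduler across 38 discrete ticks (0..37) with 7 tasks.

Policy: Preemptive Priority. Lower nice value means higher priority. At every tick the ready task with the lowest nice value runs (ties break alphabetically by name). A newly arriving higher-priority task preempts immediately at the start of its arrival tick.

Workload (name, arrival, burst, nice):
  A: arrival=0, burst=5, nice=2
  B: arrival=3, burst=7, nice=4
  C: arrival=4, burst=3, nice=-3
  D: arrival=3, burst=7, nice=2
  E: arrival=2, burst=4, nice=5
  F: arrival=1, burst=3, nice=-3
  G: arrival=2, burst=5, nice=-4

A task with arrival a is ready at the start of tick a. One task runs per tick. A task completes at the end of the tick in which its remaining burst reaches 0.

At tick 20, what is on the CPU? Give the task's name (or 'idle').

t=0: ready={A} → run A
t=1: ready={A,F} → run F
t=2: ready={A,E,F,G} → run G
t=3: ready={A,B,D,E,F,G} → run G
t=4: ready={A,B,C,D,E,F,G} → run G
t=5: ready={A,B,C,D,E,F,G} → run G
t=6: ready={A,B,C,D,E,F,G} → run G
t=7: ready={A,B,C,D,E,F} → run C
t=8: ready={A,B,C,D,E,F} → run C
t=9: ready={A,B,C,D,E,F} → run C
t=10: ready={A,B,D,E,F} → run F
t=11: ready={A,B,D,E,F} → run F
t=12: ready={A,B,D,E} → run A
t=13: ready={A,B,D,E} → run A
t=14: ready={A,B,D,E} → run A
t=15: ready={A,B,D,E} → run A
t=16: ready={B,D,E} → run D
t=17: ready={B,D,E} → run D
t=18: ready={B,D,E} → run D
t=19: ready={B,D,E} → run D
t=20: ready={B,D,E} → run D
t=21: ready={B,D,E} → run D
t=22: ready={B,D,E} → run D
t=23: ready={B,E} → run B
t=24: ready={B,E} → run B
t=25: ready={B,E} → run B
t=26: ready={B,E} → run B
t=27: ready={B,E} → run B
t=28: ready={B,E} → run B
t=29: ready={B,E} → run B
t=30: ready={E} → run E
t=31: ready={E} → run E
t=32: ready={E} → run E
t=33: ready={E} → run E
t=34: (idle)
t=35: (idle)
t=36: (idle)
t=37: (idle)

running at tick 20 = D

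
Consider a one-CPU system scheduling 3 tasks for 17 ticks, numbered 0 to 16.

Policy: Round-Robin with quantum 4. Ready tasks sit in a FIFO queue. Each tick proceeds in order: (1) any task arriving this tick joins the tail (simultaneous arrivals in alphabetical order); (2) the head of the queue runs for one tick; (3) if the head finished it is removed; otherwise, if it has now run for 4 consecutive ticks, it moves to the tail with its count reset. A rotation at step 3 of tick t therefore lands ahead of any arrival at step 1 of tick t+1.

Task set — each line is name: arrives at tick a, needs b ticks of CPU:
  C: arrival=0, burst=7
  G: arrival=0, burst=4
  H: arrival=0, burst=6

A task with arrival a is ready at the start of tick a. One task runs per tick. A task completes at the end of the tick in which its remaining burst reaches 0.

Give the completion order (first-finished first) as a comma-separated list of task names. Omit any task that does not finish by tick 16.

completion order = G, C, H

t=0: queue=[C,G,H] q_used=0 → run C
t=1: queue=[C,G,H] q_used=1 → run C
t=2: queue=[C,G,H] q_used=2 → run C
t=3: queue=[C,G,H] q_used=3 → run C
t=4: queue=[G,H,C] q_used=0 → run G
t=5: queue=[G,H,C] q_used=1 → run G
t=6: queue=[G,H,C] q_used=2 → run G
t=7: queue=[G,H,C] q_used=3 → run G
t=8: queue=[H,C] q_used=0 → run H
t=9: queue=[H,C] q_used=1 → run H
t=10: queue=[H,C] q_used=2 → run H
t=11: queue=[H,C] q_used=3 → run H
t=12: queue=[C,H] q_used=0 → run C
t=13: queue=[C,H] q_used=1 → run C
t=14: queue=[C,H] q_used=2 → run C
t=15: queue=[H] q_used=0 → run H
t=16: queue=[H] q_used=1 → run H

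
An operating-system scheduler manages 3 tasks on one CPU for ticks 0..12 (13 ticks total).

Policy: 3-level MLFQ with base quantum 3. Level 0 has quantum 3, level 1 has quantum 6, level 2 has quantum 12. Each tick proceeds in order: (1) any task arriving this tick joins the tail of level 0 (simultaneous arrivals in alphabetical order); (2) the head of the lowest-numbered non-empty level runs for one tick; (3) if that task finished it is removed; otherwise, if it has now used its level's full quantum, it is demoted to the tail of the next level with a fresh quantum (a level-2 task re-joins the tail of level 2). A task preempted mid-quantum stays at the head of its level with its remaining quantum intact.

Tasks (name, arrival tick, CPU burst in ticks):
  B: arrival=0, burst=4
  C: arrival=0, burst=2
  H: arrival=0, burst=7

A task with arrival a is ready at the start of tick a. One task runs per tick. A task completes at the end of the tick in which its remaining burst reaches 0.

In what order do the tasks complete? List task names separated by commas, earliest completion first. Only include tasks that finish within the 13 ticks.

t=0: L0/L1/L2 = BCH/-/- → run B
t=1: L0/L1/L2 = BCH/-/- → run B
t=2: L0/L1/L2 = BCH/-/- → run B
t=3: L0/L1/L2 = CH/B/- → run C
t=4: L0/L1/L2 = CH/B/- → run C
t=5: L0/L1/L2 = H/B/- → run H
t=6: L0/L1/L2 = H/B/- → run H
t=7: L0/L1/L2 = H/B/- → run H
t=8: L0/L1/L2 = -/BH/- → run B
t=9: L0/L1/L2 = -/H/- → run H
t=10: L0/L1/L2 = -/H/- → run H
t=11: L0/L1/L2 = -/H/- → run H
t=12: L0/L1/L2 = -/H/- → run H

completion order = C, B, H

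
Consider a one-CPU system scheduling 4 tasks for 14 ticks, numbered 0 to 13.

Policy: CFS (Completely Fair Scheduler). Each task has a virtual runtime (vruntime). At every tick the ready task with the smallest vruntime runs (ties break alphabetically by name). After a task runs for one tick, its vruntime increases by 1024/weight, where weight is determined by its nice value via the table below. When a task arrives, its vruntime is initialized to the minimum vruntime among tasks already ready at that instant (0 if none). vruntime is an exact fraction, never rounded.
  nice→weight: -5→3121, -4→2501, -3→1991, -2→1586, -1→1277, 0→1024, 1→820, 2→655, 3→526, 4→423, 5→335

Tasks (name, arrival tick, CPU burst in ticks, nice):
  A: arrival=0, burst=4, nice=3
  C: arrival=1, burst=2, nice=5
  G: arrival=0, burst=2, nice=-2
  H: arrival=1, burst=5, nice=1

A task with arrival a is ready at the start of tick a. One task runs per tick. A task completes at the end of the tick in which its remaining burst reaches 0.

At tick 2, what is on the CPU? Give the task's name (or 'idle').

t=0: vr[A=0 G=0] → run A
t=1: vr[A=512/263 C=0 G=0 H=0] → run C
t=2: vr[A=512/263 C=1024/335 G=0 H=0] → run G
t=3: vr[A=512/263 C=1024/335 G=512/793 H=0] → run H
t=4: vr[A=512/263 C=1024/335 G=512/793 H=256/205] → run G
t=5: vr[A=512/263 C=1024/335 H=256/205] → run H
t=6: vr[A=512/263 C=1024/335 H=512/205] → run A
t=7: vr[A=1024/263 C=1024/335 H=512/205] → run H
t=8: vr[A=1024/263 C=1024/335 H=768/205] → run C
t=9: vr[A=1024/263 H=768/205] → run H
t=10: vr[A=1024/263 H=1024/205] → run A
t=11: vr[A=1536/263 H=1024/205] → run H
t=12: vr[A=1536/263] → run A
t=13: (idle)

running at tick 2 = G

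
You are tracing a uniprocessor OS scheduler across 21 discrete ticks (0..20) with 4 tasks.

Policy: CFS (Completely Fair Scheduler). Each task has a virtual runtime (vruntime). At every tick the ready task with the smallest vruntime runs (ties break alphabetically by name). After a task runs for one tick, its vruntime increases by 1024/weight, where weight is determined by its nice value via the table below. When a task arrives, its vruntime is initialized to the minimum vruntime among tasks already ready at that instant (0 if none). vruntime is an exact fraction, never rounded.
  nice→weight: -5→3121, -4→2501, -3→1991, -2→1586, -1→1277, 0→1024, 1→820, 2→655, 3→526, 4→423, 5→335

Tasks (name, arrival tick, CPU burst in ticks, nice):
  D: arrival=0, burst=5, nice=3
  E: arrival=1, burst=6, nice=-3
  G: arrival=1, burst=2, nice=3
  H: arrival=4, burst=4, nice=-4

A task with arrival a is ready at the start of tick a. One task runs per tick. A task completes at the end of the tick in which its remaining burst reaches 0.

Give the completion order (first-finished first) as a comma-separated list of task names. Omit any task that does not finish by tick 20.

completion order = H, G, E, D

t=0: vr[D=0] → run D
t=1: vr[D=512/263 E=512/263 G=512/263] → run D
t=2: vr[D=1024/263 E=512/263 G=512/263] → run E
t=3: vr[D=1024/263 E=1288704/523633 G=512/263] → run G
t=4: vr[D=1024/263 E=1288704/523633 G=1024/263 H=1288704/523633] → run E
t=5: vr[D=1024/263 E=1558016/523633 G=1024/263 H=1288704/523633] → run H
t=6: vr[D=1024/263 E=1558016/523633 G=1024/263 H=3759248896/1309606133] → run H
t=7: vr[D=1024/263 E=1558016/523633 G=1024/263 H=4295449088/1309606133] → run E
t=8: vr[D=1024/263 E=1827328/523633 G=1024/263 H=4295449088/1309606133] → run H
t=9: vr[D=1024/263 E=1827328/523633 G=1024/263 H=4831649280/1309606133] → run E
t=10: vr[D=1024/263 E=2096640/523633 G=1024/263 H=4831649280/1309606133] → run H
t=11: vr[D=1024/263 E=2096640/523633 G=1024/263] → run D
t=12: vr[D=1536/263 E=2096640/523633 G=1024/263] → run G
t=13: vr[D=1536/263 E=2096640/523633] → run E
t=14: vr[D=1536/263 E=2365952/523633] → run E
t=15: vr[D=1536/263] → run D
t=16: vr[D=2048/263] → run D
t=17: (idle)
t=18: (idle)
t=19: (idle)
t=20: (idle)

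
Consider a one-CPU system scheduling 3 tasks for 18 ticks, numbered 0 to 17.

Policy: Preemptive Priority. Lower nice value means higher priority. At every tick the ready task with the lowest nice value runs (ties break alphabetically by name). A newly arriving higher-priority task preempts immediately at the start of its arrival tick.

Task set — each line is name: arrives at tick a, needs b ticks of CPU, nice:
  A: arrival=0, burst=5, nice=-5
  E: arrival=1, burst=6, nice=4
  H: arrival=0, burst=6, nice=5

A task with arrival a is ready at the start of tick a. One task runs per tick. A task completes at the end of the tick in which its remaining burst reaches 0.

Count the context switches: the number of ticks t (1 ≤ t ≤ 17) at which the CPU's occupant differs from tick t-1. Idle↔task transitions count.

t=0: ready={A,H} → run A
t=1: ready={A,E,H} → run A
t=2: ready={A,E,H} → run A
t=3: ready={A,E,H} → run A
t=4: ready={A,E,H} → run A
t=5: ready={E,H} → run E
t=6: ready={E,H} → run E
t=7: ready={E,H} → run E
t=8: ready={E,H} → run E
t=9: ready={E,H} → run E
t=10: ready={E,H} → run E
t=11: ready={H} → run H
t=12: ready={H} → run H
t=13: ready={H} → run H
t=14: ready={H} → run H
t=15: ready={H} → run H
t=16: ready={H} → run H
t=17: (idle)

context switches = 3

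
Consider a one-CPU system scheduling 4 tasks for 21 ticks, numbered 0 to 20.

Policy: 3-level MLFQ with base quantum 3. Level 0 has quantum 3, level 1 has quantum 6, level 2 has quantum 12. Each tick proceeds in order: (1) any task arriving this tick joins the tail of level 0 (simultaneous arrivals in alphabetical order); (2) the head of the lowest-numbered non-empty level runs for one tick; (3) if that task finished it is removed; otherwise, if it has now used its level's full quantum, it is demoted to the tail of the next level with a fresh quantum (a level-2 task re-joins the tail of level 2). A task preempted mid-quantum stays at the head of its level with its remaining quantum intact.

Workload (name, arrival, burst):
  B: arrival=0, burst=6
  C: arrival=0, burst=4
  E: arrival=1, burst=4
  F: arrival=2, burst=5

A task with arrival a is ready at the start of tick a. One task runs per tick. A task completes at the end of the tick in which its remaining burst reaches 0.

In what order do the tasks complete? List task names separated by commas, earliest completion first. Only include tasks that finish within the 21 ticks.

t=0: L0/L1/L2 = BC/-/- → run B
t=1: L0/L1/L2 = BCE/-/- → run B
t=2: L0/L1/L2 = BCEF/-/- → run B
t=3: L0/L1/L2 = CEF/B/- → run C
t=4: L0/L1/L2 = CEF/B/- → run C
t=5: L0/L1/L2 = CEF/B/- → run C
t=6: L0/L1/L2 = EF/BC/- → run E
t=7: L0/L1/L2 = EF/BC/- → run E
t=8: L0/L1/L2 = EF/BC/- → run E
t=9: L0/L1/L2 = F/BCE/- → run F
t=10: L0/L1/L2 = F/BCE/- → run F
t=11: L0/L1/L2 = F/BCE/- → run F
t=12: L0/L1/L2 = -/BCEF/- → run B
t=13: L0/L1/L2 = -/BCEF/- → run B
t=14: L0/L1/L2 = -/BCEF/- → run B
t=15: L0/L1/L2 = -/CEF/- → run C
t=16: L0/L1/L2 = -/EF/- → run E
t=17: L0/L1/L2 = -/F/- → run F
t=18: L0/L1/L2 = -/F/- → run F
t=19: (idle)
t=20: (idle)

completion order = B, C, E, F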